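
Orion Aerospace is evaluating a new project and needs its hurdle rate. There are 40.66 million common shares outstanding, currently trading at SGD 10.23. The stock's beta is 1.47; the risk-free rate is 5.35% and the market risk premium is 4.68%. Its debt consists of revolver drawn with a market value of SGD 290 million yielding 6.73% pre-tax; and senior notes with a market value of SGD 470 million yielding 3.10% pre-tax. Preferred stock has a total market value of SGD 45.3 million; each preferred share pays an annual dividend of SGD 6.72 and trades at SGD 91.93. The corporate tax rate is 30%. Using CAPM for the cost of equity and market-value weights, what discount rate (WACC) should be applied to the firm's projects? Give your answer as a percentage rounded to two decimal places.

6.39%

Cost of equity via CAPM: Re = 5.35% + 1.47 × 4.68% = 12.2296%.
Cost of preferred: Rp = 6.72 / 91.93 = 7.3099%.
Market value of equity E = 10.23 × 40.66m = 415.9518m.
Total capital V = 415.9518 + 45.3 + 290 + 470 = 1221.2518.
Equity: weight = 415.9518/1221.2518 = 0.3406; cost = 12.2296%.
Preferred: weight = 45.3/1221.2518 = 0.0371; cost = 7.3099%.
Revolver drawn: weight = 290/1221.2518 = 0.2375; after-tax cost = 6.73% × (1 − 30%) = 4.7110%.
Senior notes: weight = 470/1221.2518 = 0.3849; after-tax cost = 3.1% × (1 − 30%) = 2.1700%.
WACC = 0.3406 × 12.2296% + 0.0371 × 7.3099% + 0.2375 × 4.7110% + 0.3849 × 2.1700% = 6.3903%.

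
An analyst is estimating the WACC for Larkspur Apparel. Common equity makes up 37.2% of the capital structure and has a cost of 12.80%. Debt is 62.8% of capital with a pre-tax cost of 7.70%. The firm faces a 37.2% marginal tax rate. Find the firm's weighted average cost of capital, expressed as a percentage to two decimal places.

After-tax cost of debt = 7.7% × (1 − 37.2%) = 4.8356%.
WACC = 0.372 × 12.8000% + 0.628 × 4.8356% = 7.7984%.

7.80%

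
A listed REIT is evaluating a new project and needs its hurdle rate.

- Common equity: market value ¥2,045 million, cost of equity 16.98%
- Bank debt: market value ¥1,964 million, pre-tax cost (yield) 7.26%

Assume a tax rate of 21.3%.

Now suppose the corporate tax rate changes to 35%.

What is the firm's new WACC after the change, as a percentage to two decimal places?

After the change:
Total capital V = 2045 + 1964 = 4009.
Equity: weight = 2045/4009 = 0.5101; cost = 16.98%.
Bank debt: weight = 1964/4009 = 0.4899; after-tax cost = 7.26% × (1 − 35%) = 4.7190%.
WACC = 0.5101 × 16.9800% + 0.4899 × 4.7190% = 10.9734%.

10.97%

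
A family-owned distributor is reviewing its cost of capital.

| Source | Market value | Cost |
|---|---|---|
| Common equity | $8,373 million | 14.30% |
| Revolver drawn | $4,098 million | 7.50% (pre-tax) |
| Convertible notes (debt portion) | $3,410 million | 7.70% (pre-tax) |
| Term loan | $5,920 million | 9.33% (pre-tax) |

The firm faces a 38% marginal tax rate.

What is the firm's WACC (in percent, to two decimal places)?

Total capital V = 8373 + 4098 + 3410 + 5920 = 21801.
Equity: weight = 8373/21801 = 0.3841; cost = 14.3%.
Revolver drawn: weight = 4098/21801 = 0.1880; after-tax cost = 7.5% × (1 − 38%) = 4.6500%.
Convertible notes (debt portion): weight = 3410/21801 = 0.1564; after-tax cost = 7.7% × (1 − 38%) = 4.7740%.
Term loan: weight = 5920/21801 = 0.2715; after-tax cost = 9.33% × (1 − 38%) = 5.7846%.
WACC = 0.3841 × 14.3000% + 0.1880 × 4.6500% + 0.1564 × 4.7740% + 0.2715 × 5.7846% = 8.6837%.

8.68%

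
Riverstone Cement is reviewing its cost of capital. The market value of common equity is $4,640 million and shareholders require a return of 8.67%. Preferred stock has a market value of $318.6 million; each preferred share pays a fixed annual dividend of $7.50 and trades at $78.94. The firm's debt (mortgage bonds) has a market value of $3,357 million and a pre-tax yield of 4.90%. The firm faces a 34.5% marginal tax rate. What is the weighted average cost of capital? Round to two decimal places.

6.50%

Cost of preferred: Rp = 7.5 / 78.94 = 9.5009%.
Total capital V = 4640 + 318.6 + 3357 = 8315.6.
Equity: weight = 4640/8315.6 = 0.5580; cost = 8.67%.
Preferred: weight = 318.6/8315.6 = 0.0383; cost = 9.5009%.
Mortgage bonds: weight = 3357/8315.6 = 0.4037; after-tax cost = 4.9% × (1 − 34.5%) = 3.2095%.
WACC = 0.5580 × 8.6700% + 0.0383 × 9.5009% + 0.4037 × 3.2095% = 6.4974%.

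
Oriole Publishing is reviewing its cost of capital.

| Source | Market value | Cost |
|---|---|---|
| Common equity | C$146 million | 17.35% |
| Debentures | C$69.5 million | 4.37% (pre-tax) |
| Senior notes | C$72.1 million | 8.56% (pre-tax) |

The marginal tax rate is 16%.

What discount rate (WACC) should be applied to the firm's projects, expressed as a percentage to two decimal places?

Total capital V = 146 + 69.5 + 72.1 = 287.6.
Equity: weight = 146/287.6 = 0.5076; cost = 17.35%.
Debentures: weight = 69.5/287.6 = 0.2417; after-tax cost = 4.37% × (1 − 16%) = 3.6708%.
Senior notes: weight = 72.1/287.6 = 0.2507; after-tax cost = 8.56% × (1 − 16%) = 7.1904%.
WACC = 0.5076 × 17.3500% + 0.2417 × 3.6708% + 0.2507 × 7.1904% = 11.4974%.

11.50%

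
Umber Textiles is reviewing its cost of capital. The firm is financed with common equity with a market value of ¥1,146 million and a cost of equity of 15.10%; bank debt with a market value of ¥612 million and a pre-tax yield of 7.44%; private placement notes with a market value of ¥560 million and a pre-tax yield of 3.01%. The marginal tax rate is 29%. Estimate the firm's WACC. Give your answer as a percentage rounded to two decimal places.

9.38%

Total capital V = 1146 + 612 + 560 = 2318.
Equity: weight = 1146/2318 = 0.4944; cost = 15.1%.
Bank debt: weight = 612/2318 = 0.2640; after-tax cost = 7.44% × (1 − 29%) = 5.2824%.
Private placement notes: weight = 560/2318 = 0.2416; after-tax cost = 3.01% × (1 − 29%) = 2.1371%.
WACC = 0.4944 × 15.1000% + 0.2640 × 5.2824% + 0.2416 × 2.1371% = 9.3763%.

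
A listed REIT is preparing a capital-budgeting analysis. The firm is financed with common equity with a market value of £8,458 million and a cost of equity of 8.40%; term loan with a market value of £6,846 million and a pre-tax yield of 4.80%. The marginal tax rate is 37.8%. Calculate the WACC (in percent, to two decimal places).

Total capital V = 8458 + 6846 = 15304.
Equity: weight = 8458/15304 = 0.5527; cost = 8.4%.
Term loan: weight = 6846/15304 = 0.4473; after-tax cost = 4.8% × (1 − 37.8%) = 2.9856%.
WACC = 0.5527 × 8.4000% + 0.4473 × 2.9856% = 5.9780%.

5.98%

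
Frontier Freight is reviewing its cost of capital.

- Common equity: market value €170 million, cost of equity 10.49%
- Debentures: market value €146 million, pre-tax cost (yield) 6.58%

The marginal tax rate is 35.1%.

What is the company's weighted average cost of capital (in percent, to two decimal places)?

Total capital V = 170 + 146 = 316.
Equity: weight = 170/316 = 0.5380; cost = 10.49%.
Debentures: weight = 146/316 = 0.4620; after-tax cost = 6.58% × (1 − 35.1%) = 4.2704%.
WACC = 0.5380 × 10.4900% + 0.4620 × 4.2704% = 7.6164%.

7.62%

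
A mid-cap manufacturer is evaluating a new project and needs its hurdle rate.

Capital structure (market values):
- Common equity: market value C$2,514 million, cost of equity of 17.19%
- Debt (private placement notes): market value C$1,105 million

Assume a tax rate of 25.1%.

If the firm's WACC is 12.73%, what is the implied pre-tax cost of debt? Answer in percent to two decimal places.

Total capital V = 2514 + 1105 = 3619.
Equity weight = 2514/3619 = 0.6947.
Private placement notes weight = 1105/3619 = 0.3053.
Equity contribution = 0.6947 × 17.19% = 11.9413%.
Remaining for debt = 12.73% − 11.9413% = 0.7887%.
Rd × (1 − 25.1%) × 0.3053 = 0.7887%  ⇒  Rd = 3.4486%.

3.45%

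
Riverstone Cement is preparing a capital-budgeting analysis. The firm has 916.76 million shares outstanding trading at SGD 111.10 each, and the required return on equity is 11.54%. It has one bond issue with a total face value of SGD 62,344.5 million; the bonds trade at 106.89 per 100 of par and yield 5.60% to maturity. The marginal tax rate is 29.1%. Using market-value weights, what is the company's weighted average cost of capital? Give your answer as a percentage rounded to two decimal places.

Market value of equity E = 111.1 × 916.76m = 101852.036m. Market value of debt D = 62344.5m × 106.89/100 = 66640.03605m.
Total capital V = 101852.036 + 66640.03605 = 168492.07205.
Equity: weight = 101852.036/168492.07205 = 0.6045; cost = 11.54%.
Bonds outstanding: weight = 66640.03605/168492.07205 = 0.3955; after-tax cost = 5.6% × (1 − 29.1%) = 3.9704%.
WACC = 0.6045 × 11.5400% + 0.3955 × 3.9704% = 8.5462%.

8.55%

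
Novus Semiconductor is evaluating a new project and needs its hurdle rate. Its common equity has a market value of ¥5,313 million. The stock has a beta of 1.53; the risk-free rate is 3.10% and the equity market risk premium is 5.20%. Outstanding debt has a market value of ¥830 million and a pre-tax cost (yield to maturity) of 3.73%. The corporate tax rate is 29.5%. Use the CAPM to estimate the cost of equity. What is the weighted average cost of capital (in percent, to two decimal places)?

9.92%

Cost of equity via CAPM: Re = 3.1% + 1.53 × 5.2% = 11.0560%.
Total capital V = 5313 + 830 = 6143.
Equity: weight = 5313/6143 = 0.8649; cost = 11.056%.
Debt: weight = 830/6143 = 0.1351; after-tax cost = 3.73% × (1 − 29.5%) = 2.6297%.
WACC = 0.8649 × 11.0560% + 0.1351 × 2.6297% = 9.9175%.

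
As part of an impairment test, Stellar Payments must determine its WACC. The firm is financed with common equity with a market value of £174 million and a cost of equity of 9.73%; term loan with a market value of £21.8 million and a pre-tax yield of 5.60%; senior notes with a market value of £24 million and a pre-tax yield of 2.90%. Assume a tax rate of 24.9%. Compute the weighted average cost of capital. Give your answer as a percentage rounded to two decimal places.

8.36%

Total capital V = 174 + 21.8 + 24 = 219.8.
Equity: weight = 174/219.8 = 0.7916; cost = 9.73%.
Term loan: weight = 21.8/219.8 = 0.0992; after-tax cost = 5.6% × (1 − 24.9%) = 4.2056%.
Senior notes: weight = 24/219.8 = 0.1092; after-tax cost = 2.9% × (1 − 24.9%) = 2.1779%.
WACC = 0.7916 × 9.7300% + 0.0992 × 4.2056% + 0.1092 × 2.1779% = 8.3575%.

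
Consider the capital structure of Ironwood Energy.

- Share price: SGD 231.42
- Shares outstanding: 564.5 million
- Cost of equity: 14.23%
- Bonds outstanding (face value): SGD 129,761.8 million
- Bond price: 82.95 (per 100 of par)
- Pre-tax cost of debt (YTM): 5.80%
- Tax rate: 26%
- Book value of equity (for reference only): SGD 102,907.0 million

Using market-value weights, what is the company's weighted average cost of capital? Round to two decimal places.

Market value of equity E = 231.42 × 564.5m = 130636.59m. Market value of debt D = 129761.8m × 82.95/100 = 107637.4131m.
Total capital V = 130636.59 + 107637.4131 = 238274.0031.
Equity: weight = 130636.59/238274.0031 = 0.5483; cost = 14.23%.
Bonds outstanding: weight = 107637.4131/238274.0031 = 0.4517; after-tax cost = 5.8% × (1 − 26%) = 4.2920%.
WACC = 0.5483 × 14.2300% + 0.4517 × 4.2920% = 9.7406%.

9.74%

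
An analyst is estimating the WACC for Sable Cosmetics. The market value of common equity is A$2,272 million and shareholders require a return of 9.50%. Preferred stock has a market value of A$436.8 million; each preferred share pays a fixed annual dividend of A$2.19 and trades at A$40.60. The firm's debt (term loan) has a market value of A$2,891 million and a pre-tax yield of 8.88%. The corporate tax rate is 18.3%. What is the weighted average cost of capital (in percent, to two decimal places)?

Cost of preferred: Rp = 2.19 / 40.6 = 5.3941%.
Total capital V = 2272 + 436.8 + 2891 = 5599.8.
Equity: weight = 2272/5599.8 = 0.4057; cost = 9.5%.
Preferred: weight = 436.8/5599.8 = 0.0780; cost = 5.3941%.
Term loan: weight = 2891/5599.8 = 0.5163; after-tax cost = 8.88% × (1 − 18.3%) = 7.2550%.
WACC = 0.4057 × 9.5000% + 0.0780 × 5.3941% + 0.5163 × 7.2550% = 8.0207%.

8.02%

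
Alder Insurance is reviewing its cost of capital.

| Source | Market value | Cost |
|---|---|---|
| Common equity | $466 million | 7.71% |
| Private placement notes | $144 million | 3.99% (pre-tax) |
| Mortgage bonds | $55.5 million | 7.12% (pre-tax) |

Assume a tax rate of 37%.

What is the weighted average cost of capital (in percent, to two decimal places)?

6.32%

Total capital V = 466 + 144 + 55.5 = 665.5.
Equity: weight = 466/665.5 = 0.7002; cost = 7.71%.
Private placement notes: weight = 144/665.5 = 0.2164; after-tax cost = 3.99% × (1 − 37%) = 2.5137%.
Mortgage bonds: weight = 55.5/665.5 = 0.0834; after-tax cost = 7.12% × (1 − 37%) = 4.4856%.
WACC = 0.7002 × 7.7100% + 0.2164 × 2.5137% + 0.0834 × 4.4856% = 6.3167%.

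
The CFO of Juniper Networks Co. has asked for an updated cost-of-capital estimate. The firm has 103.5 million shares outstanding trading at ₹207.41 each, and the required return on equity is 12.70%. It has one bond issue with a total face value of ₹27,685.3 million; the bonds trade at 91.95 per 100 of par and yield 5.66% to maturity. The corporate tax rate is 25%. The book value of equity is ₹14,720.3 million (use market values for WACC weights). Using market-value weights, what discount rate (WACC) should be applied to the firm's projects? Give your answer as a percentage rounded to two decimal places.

Market value of equity E = 207.41 × 103.5m = 21466.935m. Market value of debt D = 27685.3m × 91.95/100 = 25456.63335m.
Total capital V = 21466.935 + 25456.63335 = 46923.56835.
Equity: weight = 21466.935/46923.56835 = 0.4575; cost = 12.7%.
Bonds outstanding: weight = 25456.63335/46923.56835 = 0.5425; after-tax cost = 5.66% × (1 − 25%) = 4.2450%.
WACC = 0.4575 × 12.7000% + 0.5425 × 4.2450% = 8.1131%.

8.11%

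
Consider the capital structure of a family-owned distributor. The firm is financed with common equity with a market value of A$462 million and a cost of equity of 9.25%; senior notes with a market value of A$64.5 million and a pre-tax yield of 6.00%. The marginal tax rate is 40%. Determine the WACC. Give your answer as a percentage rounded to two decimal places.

Total capital V = 462 + 64.5 = 526.5.
Equity: weight = 462/526.5 = 0.8775; cost = 9.25%.
Senior notes: weight = 64.5/526.5 = 0.1225; after-tax cost = 6% × (1 − 40%) = 3.6000%.
WACC = 0.8775 × 9.2500% + 0.1225 × 3.6000% = 8.5578%.

8.56%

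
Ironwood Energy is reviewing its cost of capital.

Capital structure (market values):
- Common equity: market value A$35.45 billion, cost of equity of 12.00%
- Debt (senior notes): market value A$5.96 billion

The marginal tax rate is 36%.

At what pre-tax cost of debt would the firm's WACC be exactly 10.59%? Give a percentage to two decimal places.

3.44%

Total capital V = 35.45 + 5.96 = 41.41.
Equity weight = 35.45/41.41 = 0.8561.
Senior notes weight = 5.96/41.41 = 0.1439.
Equity contribution = 0.8561 × 12% = 10.2729%.
Remaining for debt = 10.59% − 10.2729% = 0.3171%.
Rd × (1 − 36%) × 0.1439 = 0.3171%  ⇒  Rd = 3.4427%.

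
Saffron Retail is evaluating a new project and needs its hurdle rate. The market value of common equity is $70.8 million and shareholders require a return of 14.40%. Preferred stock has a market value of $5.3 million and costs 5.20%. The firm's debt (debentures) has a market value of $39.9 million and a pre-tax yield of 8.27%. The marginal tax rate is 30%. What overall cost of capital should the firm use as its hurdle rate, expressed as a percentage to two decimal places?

Total capital V = 70.8 + 5.3 + 39.9 = 116.
Equity: weight = 70.8/116 = 0.6103; cost = 14.4%.
Preferred: weight = 5.3/116 = 0.0457; cost = 5.2%.
Debentures: weight = 39.9/116 = 0.3440; after-tax cost = 8.27% × (1 − 30%) = 5.7890%.
WACC = 0.6103 × 14.4000% + 0.0457 × 5.2000% + 0.3440 × 5.7890% = 11.0178%.

11.02%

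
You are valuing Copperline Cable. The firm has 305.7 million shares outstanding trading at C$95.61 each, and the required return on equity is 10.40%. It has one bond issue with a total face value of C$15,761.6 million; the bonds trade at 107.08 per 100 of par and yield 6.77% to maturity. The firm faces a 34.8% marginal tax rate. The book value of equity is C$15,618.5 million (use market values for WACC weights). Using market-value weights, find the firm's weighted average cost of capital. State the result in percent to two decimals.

8.21%

Market value of equity E = 95.61 × 305.7m = 29227.977m. Market value of debt D = 15761.6m × 107.08/100 = 16877.52128m.
Total capital V = 29227.977 + 16877.52128 = 46105.49828.
Equity: weight = 29227.977/46105.49828 = 0.6339; cost = 10.4%.
Bonds outstanding: weight = 16877.52128/46105.49828 = 0.3661; after-tax cost = 6.77% × (1 − 34.8%) = 4.4140%.
WACC = 0.6339 × 10.4000% + 0.3661 × 4.4140% = 8.2088%.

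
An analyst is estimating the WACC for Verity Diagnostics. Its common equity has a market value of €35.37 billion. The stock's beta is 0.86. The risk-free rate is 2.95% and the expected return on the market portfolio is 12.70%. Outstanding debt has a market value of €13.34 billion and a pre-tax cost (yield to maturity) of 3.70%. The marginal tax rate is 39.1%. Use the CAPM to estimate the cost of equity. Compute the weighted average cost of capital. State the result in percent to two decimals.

8.85%

Market risk premium = 12.7% − 2.95% = 9.75%.
Cost of equity via CAPM: Re = 2.95% + 0.86 × 9.75% = 11.3350%.
Total capital V = 35.37 + 13.34 = 48.71.
Equity: weight = 35.37/48.71 = 0.7261; cost = 11.335%.
Debt: weight = 13.34/48.71 = 0.2739; after-tax cost = 3.7% × (1 − 39.1%) = 2.2533%.
WACC = 0.7261 × 11.3350% + 0.2739 × 2.2533% = 8.8478%.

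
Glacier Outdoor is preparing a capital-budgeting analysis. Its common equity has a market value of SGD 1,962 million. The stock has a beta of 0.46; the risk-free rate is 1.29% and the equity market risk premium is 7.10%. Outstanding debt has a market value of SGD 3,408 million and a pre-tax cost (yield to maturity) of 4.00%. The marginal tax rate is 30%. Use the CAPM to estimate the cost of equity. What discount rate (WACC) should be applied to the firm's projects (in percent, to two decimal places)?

Cost of equity via CAPM: Re = 1.29% + 0.46 × 7.1% = 4.5560%.
Total capital V = 1962 + 3408 = 5370.
Equity: weight = 1962/5370 = 0.3654; cost = 4.556%.
Debt: weight = 3408/5370 = 0.6346; after-tax cost = 4% × (1 − 30%) = 2.8000%.
WACC = 0.3654 × 4.5560% + 0.6346 × 2.8000% = 3.4416%.

3.44%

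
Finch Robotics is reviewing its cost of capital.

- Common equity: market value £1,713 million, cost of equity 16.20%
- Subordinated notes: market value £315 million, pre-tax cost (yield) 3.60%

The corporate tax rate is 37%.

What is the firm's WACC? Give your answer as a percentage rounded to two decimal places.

14.04%

Total capital V = 1713 + 315 = 2028.
Equity: weight = 1713/2028 = 0.8447; cost = 16.2%.
Subordinated notes: weight = 315/2028 = 0.1553; after-tax cost = 3.6% × (1 − 37%) = 2.2680%.
WACC = 0.8447 × 16.2000% + 0.1553 × 2.2680% = 14.0360%.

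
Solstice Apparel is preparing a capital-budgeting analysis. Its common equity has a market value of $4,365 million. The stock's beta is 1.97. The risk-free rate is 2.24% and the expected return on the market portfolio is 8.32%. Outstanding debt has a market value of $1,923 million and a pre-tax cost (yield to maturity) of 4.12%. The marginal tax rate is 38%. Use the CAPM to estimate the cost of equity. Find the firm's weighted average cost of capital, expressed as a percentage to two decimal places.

Market risk premium = 8.32% − 2.24% = 6.08%.
Cost of equity via CAPM: Re = 2.24% + 1.97 × 6.08% = 14.2176%.
Total capital V = 4365 + 1923 = 6288.
Equity: weight = 4365/6288 = 0.6942; cost = 14.2176%.
Debt: weight = 1923/6288 = 0.3058; after-tax cost = 4.12% × (1 − 38%) = 2.5544%.
WACC = 0.6942 × 14.2176% + 0.3058 × 2.5544% = 10.6508%.

10.65%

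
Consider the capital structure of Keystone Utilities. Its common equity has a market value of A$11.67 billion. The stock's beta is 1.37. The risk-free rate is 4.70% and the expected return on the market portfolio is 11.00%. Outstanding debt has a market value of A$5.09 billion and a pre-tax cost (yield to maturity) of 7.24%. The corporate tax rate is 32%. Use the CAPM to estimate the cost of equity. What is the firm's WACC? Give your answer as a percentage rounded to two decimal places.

10.78%

Market risk premium = 11.0% − 4.7% = 6.3%.
Cost of equity via CAPM: Re = 4.7% + 1.37 × 6.3% = 13.3310%.
Total capital V = 11.67 + 5.09 = 16.76.
Equity: weight = 11.67/16.76 = 0.6963; cost = 13.331%.
Debt: weight = 5.09/16.76 = 0.3037; after-tax cost = 7.24% × (1 − 32%) = 4.9232%.
WACC = 0.6963 × 13.3310% + 0.3037 × 4.9232% = 10.7776%.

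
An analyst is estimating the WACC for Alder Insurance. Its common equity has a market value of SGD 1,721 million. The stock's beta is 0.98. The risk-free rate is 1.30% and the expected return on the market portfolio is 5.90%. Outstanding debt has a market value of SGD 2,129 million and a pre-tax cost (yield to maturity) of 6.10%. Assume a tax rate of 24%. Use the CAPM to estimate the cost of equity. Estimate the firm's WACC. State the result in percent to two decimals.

5.16%

Market risk premium = 5.9% − 1.3% = 4.6%.
Cost of equity via CAPM: Re = 1.3% + 0.98 × 4.6% = 5.8080%.
Total capital V = 1721 + 2129 = 3850.
Equity: weight = 1721/3850 = 0.4470; cost = 5.808%.
Debt: weight = 2129/3850 = 0.5530; after-tax cost = 6.1% × (1 − 24%) = 4.6360%.
WACC = 0.4470 × 5.8080% + 0.5530 × 4.6360% = 5.1599%.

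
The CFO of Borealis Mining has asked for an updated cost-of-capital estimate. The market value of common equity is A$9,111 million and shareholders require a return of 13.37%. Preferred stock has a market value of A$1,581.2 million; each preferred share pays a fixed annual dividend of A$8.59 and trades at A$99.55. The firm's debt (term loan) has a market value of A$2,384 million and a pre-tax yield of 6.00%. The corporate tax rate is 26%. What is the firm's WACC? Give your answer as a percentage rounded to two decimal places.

11.17%

Cost of preferred: Rp = 8.59 / 99.55 = 8.6288%.
Total capital V = 9111 + 1581.2 + 2384 = 13076.2.
Equity: weight = 9111/13076.2 = 0.6968; cost = 13.37%.
Preferred: weight = 1581.2/13076.2 = 0.1209; cost = 8.6288%.
Term loan: weight = 2384/13076.2 = 0.1823; after-tax cost = 6% × (1 − 26%) = 4.4400%.
WACC = 0.6968 × 13.3700% + 0.1209 × 8.6288% + 0.1823 × 4.4400% = 11.1686%.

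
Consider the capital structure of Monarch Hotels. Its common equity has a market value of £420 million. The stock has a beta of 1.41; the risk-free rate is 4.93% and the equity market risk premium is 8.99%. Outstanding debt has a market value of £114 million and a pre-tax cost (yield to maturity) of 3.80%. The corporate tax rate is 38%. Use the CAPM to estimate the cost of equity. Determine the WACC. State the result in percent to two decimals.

Cost of equity via CAPM: Re = 4.93% + 1.41 × 8.99% = 17.6059%.
Total capital V = 420 + 114 = 534.
Equity: weight = 420/534 = 0.7865; cost = 17.6059%.
Debt: weight = 114/534 = 0.2135; after-tax cost = 3.8% × (1 − 38%) = 2.3560%.
WACC = 0.7865 × 17.6059% + 0.2135 × 2.3560% = 14.3503%.

14.35%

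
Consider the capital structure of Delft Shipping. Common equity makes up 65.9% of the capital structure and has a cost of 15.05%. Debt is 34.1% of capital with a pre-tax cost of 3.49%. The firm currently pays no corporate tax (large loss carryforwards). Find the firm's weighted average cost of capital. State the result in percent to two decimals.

After-tax cost of debt = 3.49% × (1 − 0%) = 3.4900%.
WACC = 0.659 × 15.0500% + 0.341 × 3.4900% = 11.1080%.

11.11%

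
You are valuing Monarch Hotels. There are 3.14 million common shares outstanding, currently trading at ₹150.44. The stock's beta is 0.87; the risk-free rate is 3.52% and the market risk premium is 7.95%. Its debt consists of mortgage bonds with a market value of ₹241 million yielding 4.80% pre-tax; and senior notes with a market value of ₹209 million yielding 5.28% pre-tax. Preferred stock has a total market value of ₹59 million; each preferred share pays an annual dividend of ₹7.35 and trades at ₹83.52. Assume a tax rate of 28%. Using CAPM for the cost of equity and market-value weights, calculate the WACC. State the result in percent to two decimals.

7.21%

Cost of equity via CAPM: Re = 3.52% + 0.87 × 7.95% = 10.4365%.
Cost of preferred: Rp = 7.35 / 83.52 = 8.8003%.
Market value of equity E = 150.44 × 3.14m = 472.3816m.
Total capital V = 472.3816 + 59 + 241 + 209 = 981.3816.
Equity: weight = 472.3816/981.3816 = 0.4813; cost = 10.4365%.
Preferred: weight = 59/981.3816 = 0.0601; cost = 8.8003%.
Mortgage bonds: weight = 241/981.3816 = 0.2456; after-tax cost = 4.8% × (1 − 28%) = 3.4560%.
Senior notes: weight = 209/981.3816 = 0.2130; after-tax cost = 5.28% × (1 − 28%) = 3.8016%.
WACC = 0.4813 × 10.4365% + 0.0601 × 8.8003% + 0.2456 × 3.4560% + 0.2130 × 3.8016% = 7.2109%.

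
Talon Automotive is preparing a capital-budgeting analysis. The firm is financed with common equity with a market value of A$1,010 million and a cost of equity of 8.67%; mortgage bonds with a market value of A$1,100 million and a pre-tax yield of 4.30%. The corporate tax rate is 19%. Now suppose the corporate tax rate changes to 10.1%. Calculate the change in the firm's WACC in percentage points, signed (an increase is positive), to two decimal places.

+0.20 pp

Current WACC:
Total capital V = 1010 + 1100 = 2110.
Equity: weight = 1010/2110 = 0.4787; cost = 8.67%.
Mortgage bonds: weight = 1100/2110 = 0.5213; after-tax cost = 4.3% × (1 − 19%) = 3.4830%.
WACC = 0.4787 × 8.6700% + 0.5213 × 3.4830% = 5.9659%.
After the change:
Total capital V = 1010 + 1100 = 2110.
Equity: weight = 1010/2110 = 0.4787; cost = 8.67%.
Mortgage bonds: weight = 1100/2110 = 0.5213; after-tax cost = 4.3% × (1 − 10.1%) = 3.8657%.
WACC = 0.4787 × 8.6700% + 0.5213 × 3.8657% = 6.1654%.
Change in WACC = 6.1654% − 5.9659% = 0.1995 pp.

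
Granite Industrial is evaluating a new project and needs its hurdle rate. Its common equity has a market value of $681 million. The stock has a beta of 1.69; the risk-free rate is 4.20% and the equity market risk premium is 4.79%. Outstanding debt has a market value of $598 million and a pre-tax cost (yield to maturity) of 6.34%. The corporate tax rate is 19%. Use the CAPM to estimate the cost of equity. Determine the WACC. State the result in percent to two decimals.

Cost of equity via CAPM: Re = 4.2% + 1.69 × 4.79% = 12.2951%.
Total capital V = 681 + 598 = 1279.
Equity: weight = 681/1279 = 0.5324; cost = 12.2951%.
Debt: weight = 598/1279 = 0.4676; after-tax cost = 6.34% × (1 − 19%) = 5.1354%.
WACC = 0.5324 × 12.2951% + 0.4676 × 5.1354% = 8.9476%.

8.95%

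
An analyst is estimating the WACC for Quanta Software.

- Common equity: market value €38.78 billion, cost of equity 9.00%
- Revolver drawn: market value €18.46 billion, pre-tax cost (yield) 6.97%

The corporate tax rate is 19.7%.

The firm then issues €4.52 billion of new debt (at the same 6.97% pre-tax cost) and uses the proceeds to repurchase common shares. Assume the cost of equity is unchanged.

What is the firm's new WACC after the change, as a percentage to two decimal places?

7.63%

After the change:
Total capital V = 34.26 + 22.98 = 57.24.
Equity: weight = 34.26/57.24 = 0.5985; cost = 9%.
Revolver drawn: weight = 22.98/57.24 = 0.4015; after-tax cost = 6.97% × (1 − 19.7%) = 5.5969%.
WACC = 0.5985 × 9.0000% + 0.4015 × 5.5969% = 7.6338%.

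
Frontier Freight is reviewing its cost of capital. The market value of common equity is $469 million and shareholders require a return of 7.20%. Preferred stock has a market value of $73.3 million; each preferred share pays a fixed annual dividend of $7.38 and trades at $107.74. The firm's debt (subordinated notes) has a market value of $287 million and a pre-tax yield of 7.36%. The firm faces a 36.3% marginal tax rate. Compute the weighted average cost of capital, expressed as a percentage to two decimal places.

6.30%

Cost of preferred: Rp = 7.38 / 107.74 = 6.8498%.
Total capital V = 469 + 73.3 + 287 = 829.3.
Equity: weight = 469/829.3 = 0.5655; cost = 7.2%.
Preferred: weight = 73.3/829.3 = 0.0884; cost = 6.8498%.
Subordinated notes: weight = 287/829.3 = 0.3461; after-tax cost = 7.36% × (1 − 36.3%) = 4.6883%.
WACC = 0.5655 × 7.2000% + 0.0884 × 6.8498% + 0.3461 × 4.6883% = 6.2998%.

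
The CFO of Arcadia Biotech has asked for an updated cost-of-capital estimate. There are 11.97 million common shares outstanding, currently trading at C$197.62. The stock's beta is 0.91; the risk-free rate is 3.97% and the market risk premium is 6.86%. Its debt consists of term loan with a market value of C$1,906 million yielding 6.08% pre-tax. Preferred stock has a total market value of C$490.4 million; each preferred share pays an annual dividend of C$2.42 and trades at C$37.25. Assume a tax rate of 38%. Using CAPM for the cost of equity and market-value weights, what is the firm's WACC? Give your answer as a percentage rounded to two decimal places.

Cost of equity via CAPM: Re = 3.97% + 0.91 × 6.86% = 10.2126%.
Cost of preferred: Rp = 2.42 / 37.25 = 6.4966%.
Market value of equity E = 197.62 × 11.97m = 2365.5114m.
Total capital V = 2365.5114 + 490.4 + 1906 = 4761.9114.
Equity: weight = 2365.5114/4761.9114 = 0.4968; cost = 10.2126%.
Preferred: weight = 490.4/4761.9114 = 0.1030; cost = 6.4966%.
Term loan: weight = 1906/4761.9114 = 0.4003; after-tax cost = 6.08% × (1 − 38%) = 3.7696%.
WACC = 0.4968 × 10.2126% + 0.1030 × 6.4966% + 0.4003 × 3.7696% = 7.2510%.

7.25%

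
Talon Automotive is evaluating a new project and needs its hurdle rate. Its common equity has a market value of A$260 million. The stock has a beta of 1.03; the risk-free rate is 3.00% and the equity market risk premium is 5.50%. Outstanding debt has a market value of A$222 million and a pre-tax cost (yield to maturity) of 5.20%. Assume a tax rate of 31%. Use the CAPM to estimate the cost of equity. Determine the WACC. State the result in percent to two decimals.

Cost of equity via CAPM: Re = 3.0% + 1.03 × 5.5% = 8.6650%.
Total capital V = 260 + 222 = 482.
Equity: weight = 260/482 = 0.5394; cost = 8.665%.
Debt: weight = 222/482 = 0.4606; after-tax cost = 5.2% × (1 − 31%) = 3.5880%.
WACC = 0.5394 × 8.6650% + 0.4606 × 3.5880% = 6.3266%.

6.33%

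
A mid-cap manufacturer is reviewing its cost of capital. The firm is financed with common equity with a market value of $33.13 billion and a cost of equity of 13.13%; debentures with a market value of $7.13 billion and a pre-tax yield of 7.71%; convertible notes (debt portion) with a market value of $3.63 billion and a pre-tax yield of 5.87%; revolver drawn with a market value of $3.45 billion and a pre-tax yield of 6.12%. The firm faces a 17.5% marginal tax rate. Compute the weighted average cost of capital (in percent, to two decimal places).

10.89%

Total capital V = 33.13 + 7.13 + 3.63 + 3.45 = 47.34.
Equity: weight = 33.13/47.34 = 0.6998; cost = 13.13%.
Debentures: weight = 7.13/47.34 = 0.1506; after-tax cost = 7.71% × (1 − 17.5%) = 6.3607%.
Convertible notes (debt portion): weight = 3.63/47.34 = 0.0767; after-tax cost = 5.87% × (1 − 17.5%) = 4.8427%.
Revolver drawn: weight = 3.45/47.34 = 0.0729; after-tax cost = 6.12% × (1 − 17.5%) = 5.0490%.
WACC = 0.6998 × 13.1300% + 0.1506 × 6.3607% + 0.0767 × 4.8427% + 0.0729 × 5.0490% = 10.8861%.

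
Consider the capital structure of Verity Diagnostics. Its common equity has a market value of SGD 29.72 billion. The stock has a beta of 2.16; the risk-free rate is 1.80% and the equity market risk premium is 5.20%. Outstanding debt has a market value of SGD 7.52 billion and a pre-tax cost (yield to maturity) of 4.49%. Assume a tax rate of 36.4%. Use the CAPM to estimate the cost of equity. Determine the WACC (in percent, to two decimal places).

Cost of equity via CAPM: Re = 1.8% + 2.16 × 5.2% = 13.0320%.
Total capital V = 29.72 + 7.52 = 37.24.
Equity: weight = 29.72/37.24 = 0.7981; cost = 13.032%.
Debt: weight = 7.52/37.24 = 0.2019; after-tax cost = 4.49% × (1 − 36.4%) = 2.8556%.
WACC = 0.7981 × 13.0320% + 0.2019 × 2.8556% = 10.9771%.

10.98%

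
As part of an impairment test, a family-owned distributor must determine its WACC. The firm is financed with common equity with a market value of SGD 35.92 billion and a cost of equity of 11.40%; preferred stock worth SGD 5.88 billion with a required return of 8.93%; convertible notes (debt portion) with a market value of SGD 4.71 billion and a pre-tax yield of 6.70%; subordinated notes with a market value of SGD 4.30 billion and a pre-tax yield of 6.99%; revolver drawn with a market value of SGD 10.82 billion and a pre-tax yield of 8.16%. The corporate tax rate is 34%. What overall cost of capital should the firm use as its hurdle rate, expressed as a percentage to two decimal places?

9.10%

Total capital V = 35.92 + 5.88 + 4.71 + 4.3 + 10.82 = 61.63.
Equity: weight = 35.92/61.63 = 0.5828; cost = 11.4%.
Preferred: weight = 5.88/61.63 = 0.0954; cost = 8.93%.
Convertible notes (debt portion): weight = 4.71/61.63 = 0.0764; after-tax cost = 6.7% × (1 − 34%) = 4.4220%.
Subordinated notes: weight = 4.3/61.63 = 0.0698; after-tax cost = 6.99% × (1 − 34%) = 4.6134%.
Revolver drawn: weight = 10.82/61.63 = 0.1756; after-tax cost = 8.16% × (1 − 34%) = 5.3856%.
WACC = 0.5828 × 11.4000% + 0.0954 × 8.9300% + 0.0764 × 4.4220% + 0.0698 × 4.6134% + 0.1756 × 5.3856% = 9.1016%.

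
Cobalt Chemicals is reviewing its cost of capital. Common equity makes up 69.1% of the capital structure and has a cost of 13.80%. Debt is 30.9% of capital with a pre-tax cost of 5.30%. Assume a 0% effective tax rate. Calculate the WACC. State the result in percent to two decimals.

After-tax cost of debt = 5.3% × (1 − 0%) = 5.3000%.
WACC = 0.691 × 13.8000% + 0.309 × 5.3000% = 11.1735%.

11.17%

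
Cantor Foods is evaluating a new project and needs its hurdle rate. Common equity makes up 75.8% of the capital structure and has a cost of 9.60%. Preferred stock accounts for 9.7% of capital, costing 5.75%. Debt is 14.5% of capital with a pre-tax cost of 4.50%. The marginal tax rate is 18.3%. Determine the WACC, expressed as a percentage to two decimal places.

8.37%

After-tax cost of debt = 4.5% × (1 − 18.3%) = 3.6765%.
WACC = 0.758 × 9.6000% + 0.097 × 5.7500% + 0.145 × 3.6765% = 8.3676%.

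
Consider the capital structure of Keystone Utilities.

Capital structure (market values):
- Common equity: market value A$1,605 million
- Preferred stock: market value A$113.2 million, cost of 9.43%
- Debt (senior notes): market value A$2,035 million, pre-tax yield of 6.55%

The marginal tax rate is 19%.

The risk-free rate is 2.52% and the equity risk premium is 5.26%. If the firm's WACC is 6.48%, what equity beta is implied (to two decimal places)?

1.00

Total capital V = 1605 + 113.2 + 2035 = 3753.2.
Equity weight = 1605/3753.2 = 0.4276.
Preferred weight = 113.2/3753.2 = 0.0302.
Senior notes weight = 2035/3753.2 = 0.5422.
Debt contribution = 0.5422 × 6.55% × (1 − 19%) = 2.8767%.
Preferred contribution = 0.0302 × 9.43% = 0.2844%.
Required equity contribution = 6.48% − 3.1611% = 3.3189%  ⇒  Re = 7.7611%.
CAPM: 7.7611% = 2.52% + β × 5.26%  ⇒  β = 0.9964.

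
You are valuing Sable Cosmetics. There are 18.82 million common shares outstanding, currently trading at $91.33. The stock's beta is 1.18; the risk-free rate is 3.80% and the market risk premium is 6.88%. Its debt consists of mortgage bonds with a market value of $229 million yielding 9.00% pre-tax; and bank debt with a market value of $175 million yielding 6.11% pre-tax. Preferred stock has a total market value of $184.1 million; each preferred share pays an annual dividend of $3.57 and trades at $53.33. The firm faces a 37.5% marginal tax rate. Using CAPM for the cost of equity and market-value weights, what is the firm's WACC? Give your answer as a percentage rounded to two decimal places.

Cost of equity via CAPM: Re = 3.8% + 1.18 × 6.88% = 11.9184%.
Cost of preferred: Rp = 3.57 / 53.33 = 6.6942%.
Market value of equity E = 91.33 × 18.82m = 1718.8306m.
Total capital V = 1718.8306 + 184.1 + 229 + 175 = 2306.9306.
Equity: weight = 1718.8306/2306.9306 = 0.7451; cost = 11.9184%.
Preferred: weight = 184.1/2306.9306 = 0.0798; cost = 6.6942%.
Mortgage bonds: weight = 229/2306.9306 = 0.0993; after-tax cost = 9% × (1 − 37.5%) = 5.6250%.
Bank debt: weight = 175/2306.9306 = 0.0759; after-tax cost = 6.11% × (1 − 37.5%) = 3.8188%.
WACC = 0.7451 × 11.9184% + 0.0798 × 6.6942% + 0.0993 × 5.6250% + 0.0759 × 3.8188% = 10.2623%.

10.26%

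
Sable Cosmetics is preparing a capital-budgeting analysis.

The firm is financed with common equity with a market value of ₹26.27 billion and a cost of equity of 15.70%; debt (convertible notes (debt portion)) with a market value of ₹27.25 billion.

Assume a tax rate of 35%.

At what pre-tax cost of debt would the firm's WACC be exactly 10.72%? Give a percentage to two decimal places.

Total capital V = 26.27 + 27.25 = 53.52.
Equity weight = 26.27/53.52 = 0.4908.
Convertible notes (debt portion) weight = 27.25/53.52 = 0.5092.
Equity contribution = 0.4908 × 15.7% = 7.7063%.
Remaining for debt = 10.72% − 7.7063% = 3.0137%.
Rd × (1 − 35%) × 0.5092 = 3.0137%  ⇒  Rd = 9.1063%.

9.11%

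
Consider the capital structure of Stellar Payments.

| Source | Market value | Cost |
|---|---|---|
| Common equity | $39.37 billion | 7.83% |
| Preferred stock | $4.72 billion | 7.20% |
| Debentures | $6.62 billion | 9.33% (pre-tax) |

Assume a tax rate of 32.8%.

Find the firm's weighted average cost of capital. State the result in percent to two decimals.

Total capital V = 39.37 + 4.72 + 6.62 = 50.71.
Equity: weight = 39.37/50.71 = 0.7764; cost = 7.83%.
Preferred: weight = 4.72/50.71 = 0.0931; cost = 7.2%.
Debentures: weight = 6.62/50.71 = 0.1305; after-tax cost = 9.33% × (1 − 32.8%) = 6.2698%.
WACC = 0.7764 × 7.8300% + 0.0931 × 7.2000% + 0.1305 × 6.2698% = 7.5677%.

7.57%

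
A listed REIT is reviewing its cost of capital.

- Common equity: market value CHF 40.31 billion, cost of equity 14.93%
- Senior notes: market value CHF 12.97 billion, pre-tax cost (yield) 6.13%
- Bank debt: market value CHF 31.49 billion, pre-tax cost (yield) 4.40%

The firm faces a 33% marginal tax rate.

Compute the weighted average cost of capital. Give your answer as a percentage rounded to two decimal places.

8.82%

Total capital V = 40.31 + 12.97 + 31.49 = 84.77.
Equity: weight = 40.31/84.77 = 0.4755; cost = 14.93%.
Senior notes: weight = 12.97/84.77 = 0.1530; after-tax cost = 6.13% × (1 − 33%) = 4.1071%.
Bank debt: weight = 31.49/84.77 = 0.3715; after-tax cost = 4.4% × (1 − 33%) = 2.9480%.
WACC = 0.4755 × 14.9300% + 0.1530 × 4.1071% + 0.3715 × 2.9480% = 8.8230%.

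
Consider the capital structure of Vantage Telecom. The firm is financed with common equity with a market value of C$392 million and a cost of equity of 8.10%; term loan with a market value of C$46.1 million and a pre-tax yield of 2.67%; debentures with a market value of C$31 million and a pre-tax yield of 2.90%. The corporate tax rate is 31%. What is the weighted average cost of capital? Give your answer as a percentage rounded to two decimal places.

7.08%

Total capital V = 392 + 46.1 + 31 = 469.1.
Equity: weight = 392/469.1 = 0.8356; cost = 8.1%.
Term loan: weight = 46.1/469.1 = 0.0983; after-tax cost = 2.67% × (1 − 31%) = 1.8423%.
Debentures: weight = 31/469.1 = 0.0661; after-tax cost = 2.9% × (1 − 31%) = 2.0010%.
WACC = 0.8356 × 8.1000% + 0.0983 × 1.8423% + 0.0661 × 2.0010% = 7.0820%.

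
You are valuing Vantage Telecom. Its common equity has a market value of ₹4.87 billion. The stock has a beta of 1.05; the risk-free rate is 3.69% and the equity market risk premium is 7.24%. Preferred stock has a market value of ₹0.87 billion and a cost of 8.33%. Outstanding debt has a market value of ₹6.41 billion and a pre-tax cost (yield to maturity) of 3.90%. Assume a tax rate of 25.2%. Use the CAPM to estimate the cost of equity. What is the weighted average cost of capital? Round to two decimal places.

6.66%

Cost of equity via CAPM: Re = 3.69% + 1.05 × 7.24% = 11.2920%.
Total capital V = 4.87 + 0.87 + 6.41 = 12.15.
Equity: weight = 4.87/12.15 = 0.4008; cost = 11.292%.
Preferred: weight = 0.87/12.15 = 0.0716; cost = 8.33%.
Debt: weight = 6.41/12.15 = 0.5276; after-tax cost = 3.9% × (1 − 25.2%) = 2.9172%.
WACC = 0.4008 × 11.2920% + 0.0716 × 8.3300% + 0.5276 × 2.9172% = 6.6616%.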